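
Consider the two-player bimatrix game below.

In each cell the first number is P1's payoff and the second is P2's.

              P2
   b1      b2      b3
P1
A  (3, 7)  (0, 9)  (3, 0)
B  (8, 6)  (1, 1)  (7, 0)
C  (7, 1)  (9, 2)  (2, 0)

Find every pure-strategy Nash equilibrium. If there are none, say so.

The pure Nash equilibria are (B, b1), (C, b2).

Mark each player's best response to every combination of opponents' strategies; a profile where every player is best-responding is a pure Nash equilibrium.
P1 against b1: payoffs 3, 8, 7 → best response B.
P1 against b2: payoffs 0, 1, 9 → best response C.
P1 against b3: payoffs 3, 7, 2 → best response B.
P2 against A: payoffs 7, 9, 0 → best response b2.
P2 against B: payoffs 6, 1, 0 → best response b1.
P2 against C: payoffs 1, 2, 0 → best response b2.
Mutual best responses: (B, b1); (C, b2).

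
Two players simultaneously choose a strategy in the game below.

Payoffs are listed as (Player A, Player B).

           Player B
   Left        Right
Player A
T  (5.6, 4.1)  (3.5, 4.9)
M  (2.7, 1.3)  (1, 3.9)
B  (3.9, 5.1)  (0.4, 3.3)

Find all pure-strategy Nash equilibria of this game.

(T, Right)

For each player, find the best response to each opponent profile; mutual best responses are the pure NE.
Player A against Left: payoffs 5.6, 2.7, 3.9 → best response T.
Player A against Right: payoffs 3.5, 1, 0.4 → best response T.
Player B against T: payoffs 4.1, 4.9 → best response Right.
Player B against M: payoffs 1.3, 3.9 → best response Right.
Player B against B: payoffs 5.1, 3.3 → best response Left.
Mutual best responses: (T, Right).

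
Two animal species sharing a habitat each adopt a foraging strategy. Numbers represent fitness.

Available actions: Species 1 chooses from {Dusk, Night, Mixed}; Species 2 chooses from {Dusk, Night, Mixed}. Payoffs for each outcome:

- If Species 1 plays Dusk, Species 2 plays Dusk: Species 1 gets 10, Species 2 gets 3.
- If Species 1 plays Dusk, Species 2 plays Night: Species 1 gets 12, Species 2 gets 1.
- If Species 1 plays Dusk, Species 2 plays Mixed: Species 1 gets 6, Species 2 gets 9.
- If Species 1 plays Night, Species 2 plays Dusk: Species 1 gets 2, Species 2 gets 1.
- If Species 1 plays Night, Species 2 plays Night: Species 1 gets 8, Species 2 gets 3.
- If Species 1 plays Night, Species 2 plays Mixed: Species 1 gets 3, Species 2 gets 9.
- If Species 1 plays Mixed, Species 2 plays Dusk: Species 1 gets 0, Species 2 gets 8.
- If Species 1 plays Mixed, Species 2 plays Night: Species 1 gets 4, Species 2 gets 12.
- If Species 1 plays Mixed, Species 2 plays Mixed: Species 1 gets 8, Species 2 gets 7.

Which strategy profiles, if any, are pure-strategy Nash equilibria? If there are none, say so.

This game has no pure Nash equilibrium.

(Dusk, Dusk): Species 2 can switch to Mixed (3 → 9). Not NE.
(Dusk, Night): Species 2 can switch to Dusk (1 → 3). Not NE.
(Dusk, Mixed): Species 1 can switch to Mixed (6 → 8). Not NE.
(Night, Dusk): Species 1 can switch to Dusk (2 → 10). Not NE.
(Night, Night): Species 1 can switch to Dusk (8 → 12). Not NE.
(Night, Mixed): Species 1 can switch to Dusk (3 → 6). Not NE.
(The remaining 3 profiles each have a profitable deviation by the same check.)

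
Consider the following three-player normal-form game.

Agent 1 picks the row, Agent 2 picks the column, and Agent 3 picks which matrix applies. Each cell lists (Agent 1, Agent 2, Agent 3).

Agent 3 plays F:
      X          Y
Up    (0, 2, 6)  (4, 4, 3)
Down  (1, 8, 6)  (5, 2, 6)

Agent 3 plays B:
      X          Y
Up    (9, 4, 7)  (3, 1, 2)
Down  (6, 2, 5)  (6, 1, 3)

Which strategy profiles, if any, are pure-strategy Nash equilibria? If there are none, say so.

Agent 1 against (X, F): payoffs 0, 1 → best response Down.
Agent 1 against (X, B): payoffs 9, 6 → best response Up.
Agent 1 against (Y, F): payoffs 4, 5 → best response Down.
Agent 1 against (Y, B): payoffs 3, 6 → best response Down.
Agent 2 against (Up, F): payoffs 2, 4 → best response Y.
Agent 2 against (Up, B): payoffs 4, 1 → best response X.
Agent 2 against (Down, F): payoffs 8, 2 → best response X.
Agent 2 against (Down, B): payoffs 2, 1 → best response X.
Agent 3 against (Up, X): payoffs 6, 7 → best response B.
Agent 3 against (Up, Y): payoffs 3, 2 → best response F.
Agent 3 against (Down, X): payoffs 6, 5 → best response F.
Agent 3 against (Down, Y): payoffs 6, 3 → best response F.
Mutual best responses: (Up, X, B); (Down, X, F).

(Up, X, B); (Down, X, F)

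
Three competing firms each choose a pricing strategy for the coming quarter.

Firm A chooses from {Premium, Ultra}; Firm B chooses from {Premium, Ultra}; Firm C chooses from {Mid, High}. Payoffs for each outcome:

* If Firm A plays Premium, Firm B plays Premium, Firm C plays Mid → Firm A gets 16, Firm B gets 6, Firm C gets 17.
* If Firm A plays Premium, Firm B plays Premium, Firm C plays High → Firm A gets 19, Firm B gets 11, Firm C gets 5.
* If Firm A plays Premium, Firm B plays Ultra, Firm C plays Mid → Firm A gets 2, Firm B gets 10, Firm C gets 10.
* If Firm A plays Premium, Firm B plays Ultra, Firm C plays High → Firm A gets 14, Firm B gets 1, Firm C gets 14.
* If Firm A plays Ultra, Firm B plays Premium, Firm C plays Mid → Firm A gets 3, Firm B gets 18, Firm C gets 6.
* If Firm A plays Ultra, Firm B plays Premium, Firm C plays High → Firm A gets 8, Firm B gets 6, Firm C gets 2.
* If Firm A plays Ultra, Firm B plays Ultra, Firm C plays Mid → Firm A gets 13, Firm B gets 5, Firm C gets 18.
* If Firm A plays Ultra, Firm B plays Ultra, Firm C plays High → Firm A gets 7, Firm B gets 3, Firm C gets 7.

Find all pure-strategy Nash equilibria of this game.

No pure-strategy Nash equilibrium.

For each player, find the best response to each opponent profile; mutual best responses are the pure NE.
Firm A against (Premium, Mid): payoffs 16, 3 → best response Premium.
Firm A against (Premium, High): payoffs 19, 8 → best response Premium.
Firm A against (Ultra, Mid): payoffs 2, 13 → best response Ultra.
Firm A against (Ultra, High): payoffs 14, 7 → best response Premium.
Firm B against (Premium, Mid): payoffs 6, 10 → best response Ultra.
Firm B against (Premium, High): payoffs 11, 1 → best response Premium.
Firm B against (Ultra, Mid): payoffs 18, 5 → best response Premium.
Firm B against (Ultra, High): payoffs 6, 3 → best response Premium.
Firm C against (Premium, Premium): payoffs 17, 5 → best response Mid.
Firm C against (Premium, Ultra): payoffs 10, 14 → best response High.
Firm C against (Ultra, Premium): payoffs 6, 2 → best response Mid.
Firm C against (Ultra, Ultra): payoffs 18, 7 → best response Mid.
No profile is a mutual best response for all players.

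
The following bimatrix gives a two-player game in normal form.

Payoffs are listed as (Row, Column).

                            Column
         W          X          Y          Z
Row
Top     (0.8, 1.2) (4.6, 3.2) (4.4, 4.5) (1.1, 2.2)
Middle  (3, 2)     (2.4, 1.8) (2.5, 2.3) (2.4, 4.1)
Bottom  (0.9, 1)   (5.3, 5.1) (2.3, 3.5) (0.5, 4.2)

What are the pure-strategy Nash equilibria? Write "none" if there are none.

(Top, W): Row can switch to Middle (0.8 → 3). Not NE.
(Top, X): Row can switch to Bottom (4.6 → 5.3). Not NE.
(Top, Y): Row gets 4.4, best alternative 2.5; Column gets 4.5, best alternative 3.2. No profitable deviation — NE.
(Top, Z): Row can switch to Middle (1.1 → 2.4). Not NE.
(Middle, W): Column can switch to Y (2 → 2.3). Not NE.
(Middle, X): Row can switch to Top (2.4 → 4.6). Not NE.
(Middle, Y): Row can switch to Top (2.5 → 4.4). Not NE.
(Middle, Z): Row gets 2.4, best alternative 1.1; Column gets 4.1, best alternative 2.3. No profitable deviation — NE.
(Bottom, W): Row can switch to Middle (0.9 → 3). Not NE.
(Bottom, X): Row gets 5.3, best alternative 4.6; Column gets 5.1, best alternative 4.2. No profitable deviation — NE.
(Bottom, Y): Row can switch to Top (2.3 → 4.4). Not NE.
(Bottom, Z): Row can switch to Top (0.5 → 1.1). Not NE.

The pure Nash equilibria are (Top, Y) and (Middle, Z) and (Bottom, X).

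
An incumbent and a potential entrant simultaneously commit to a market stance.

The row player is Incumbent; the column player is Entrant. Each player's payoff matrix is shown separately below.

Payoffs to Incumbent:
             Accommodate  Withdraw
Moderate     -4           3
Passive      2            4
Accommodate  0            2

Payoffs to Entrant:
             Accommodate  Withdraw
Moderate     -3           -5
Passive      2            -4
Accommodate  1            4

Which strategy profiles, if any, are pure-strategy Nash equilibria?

(Passive, Accommodate)

(Moderate, Accommodate): Incumbent can switch to Passive (-4 → 2). Not NE.
(Moderate, Withdraw): Incumbent can switch to Passive (3 → 4). Not NE.
(Passive, Accommodate): Incumbent gets 2, best alternative 0; Entrant gets 2, best alternative -4. No profitable deviation — NE.
(Passive, Withdraw): Entrant can switch to Accommodate (-4 → 2). Not NE.
(Accommodate, Accommodate): Incumbent can switch to Passive (0 → 2). Not NE.
(Accommodate, Withdraw): Incumbent can switch to Moderate (2 → 3). Not NE.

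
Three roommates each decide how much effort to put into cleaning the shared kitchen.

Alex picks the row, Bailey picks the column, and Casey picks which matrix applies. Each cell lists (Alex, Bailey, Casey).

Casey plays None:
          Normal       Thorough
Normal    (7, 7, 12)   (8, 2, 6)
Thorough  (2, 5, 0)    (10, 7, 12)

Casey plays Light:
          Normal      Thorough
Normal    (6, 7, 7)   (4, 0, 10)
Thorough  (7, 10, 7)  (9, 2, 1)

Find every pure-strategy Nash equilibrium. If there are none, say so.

The pure Nash equilibria are (Normal, Normal, None); (Thorough, Normal, Light); (Thorough, Thorough, None).

(Normal, Normal, None): Alex gets 7, best alternative 2; Bailey gets 7, best alternative 2; Casey gets 12, best alternative 7. No profitable deviation — NE.
(Normal, Normal, Light): Alex can switch to Thorough (6 → 7). Not NE.
(Normal, Thorough, None): Alex can switch to Thorough (8 → 10). Not NE.
(Normal, Thorough, Light): Alex can switch to Thorough (4 → 9). Not NE.
(Thorough, Normal, None): Alex can switch to Normal (2 → 7). Not NE.
(Thorough, Normal, Light): Alex gets 7, best alternative 6; Bailey gets 10, best alternative 2; Casey gets 7, best alternative 0. No profitable deviation — NE.
(Thorough, Thorough, None): Alex gets 10, best alternative 8; Bailey gets 7, best alternative 5; Casey gets 12, best alternative 1. No profitable deviation — NE.
(Thorough, Thorough, Light): Bailey can switch to Normal (2 → 10). Not NE.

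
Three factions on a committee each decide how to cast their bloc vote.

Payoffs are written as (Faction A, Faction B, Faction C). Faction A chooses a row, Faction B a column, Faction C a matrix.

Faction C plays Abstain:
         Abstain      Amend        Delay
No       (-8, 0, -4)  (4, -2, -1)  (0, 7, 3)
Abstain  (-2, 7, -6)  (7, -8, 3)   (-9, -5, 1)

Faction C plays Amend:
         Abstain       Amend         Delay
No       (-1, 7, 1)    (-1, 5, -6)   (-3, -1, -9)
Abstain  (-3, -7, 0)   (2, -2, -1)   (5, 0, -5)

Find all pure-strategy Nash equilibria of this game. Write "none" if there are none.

Mark each player's best response to every combination of opponents' strategies; a profile where every player is best-responding is a pure Nash equilibrium.
Faction A against (Abstain, Abstain): payoffs -8, -2 → best response Abstain.
Faction A against (Abstain, Amend): payoffs -1, -3 → best response No.
Faction A against (Amend, Abstain): payoffs 4, 7 → best response Abstain.
Faction A against (Amend, Amend): payoffs -1, 2 → best response Abstain.
Faction A against (Delay, Abstain): payoffs 0, -9 → best response No.
Faction A against (Delay, Amend): payoffs -3, 5 → best response Abstain.
Faction B against (No, Abstain): payoffs 0, -2, 7 → best response Delay.
Faction B against (No, Amend): payoffs 7, 5, -1 → best response Abstain.
Faction B against (Abstain, Abstain): payoffs 7, -8, -5 → best response Abstain.
Faction B against (Abstain, Amend): payoffs -7, -2, 0 → best response Delay.
Faction C against (No, Abstain): payoffs -4, 1 → best response Amend.
Faction C against (No, Amend): payoffs -1, -6 → best response Abstain.
Faction C against (No, Delay): payoffs 3, -9 → best response Abstain.
Faction C against (Abstain, Abstain): payoffs -6, 0 → best response Amend.
Faction C against (Abstain, Amend): payoffs 3, -1 → best response Abstain.
Faction C against (Abstain, Delay): payoffs 1, -5 → best response Abstain.
Mutual best responses: (No, Abstain, Amend); (No, Delay, Abstain).

(No, Abstain, Amend), (No, Delay, Abstain)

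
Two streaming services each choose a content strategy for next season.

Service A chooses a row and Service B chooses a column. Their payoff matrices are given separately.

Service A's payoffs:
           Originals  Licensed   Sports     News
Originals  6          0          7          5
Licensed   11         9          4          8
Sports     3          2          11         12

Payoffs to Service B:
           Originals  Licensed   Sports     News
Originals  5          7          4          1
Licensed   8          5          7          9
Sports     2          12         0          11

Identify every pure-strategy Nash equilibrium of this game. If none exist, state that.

(Originals, Originals): Service A can switch to Licensed (6 → 11). Not NE.
(Originals, Licensed): Service A can switch to Licensed (0 → 9). Not NE.
(Originals, Sports): Service A can switch to Sports (7 → 11). Not NE.
(Originals, News): Service A can switch to Licensed (5 → 8). Not NE.
(Licensed, Originals): Service B can switch to News (8 → 9). Not NE.
(Licensed, Licensed): Service B can switch to Originals (5 → 8). Not NE.
(The remaining 6 profiles each have a profitable deviation by the same check.)

none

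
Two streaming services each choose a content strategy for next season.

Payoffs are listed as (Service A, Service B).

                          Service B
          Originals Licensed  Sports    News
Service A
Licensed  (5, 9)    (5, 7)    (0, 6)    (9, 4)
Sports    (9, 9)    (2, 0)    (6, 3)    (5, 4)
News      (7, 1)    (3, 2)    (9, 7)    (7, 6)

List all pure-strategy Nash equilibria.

Mark each player's best response to every combination of opponents' strategies; a profile where every player is best-responding is a pure Nash equilibrium.
Service A against Originals: payoffs 5, 9, 7 → best response Sports.
Service A against Licensed: payoffs 5, 2, 3 → best response Licensed.
Service A against Sports: payoffs 0, 6, 9 → best response News.
Service A against News: payoffs 9, 5, 7 → best response Licensed.
Service B against Licensed: payoffs 9, 7, 6, 4 → best response Originals.
Service B against Sports: payoffs 9, 0, 3, 4 → best response Originals.
Service B against News: payoffs 1, 2, 7, 6 → best response Sports.
Mutual best responses: (Sports, Originals); (News, Sports).

(Sports, Originals); (News, Sports)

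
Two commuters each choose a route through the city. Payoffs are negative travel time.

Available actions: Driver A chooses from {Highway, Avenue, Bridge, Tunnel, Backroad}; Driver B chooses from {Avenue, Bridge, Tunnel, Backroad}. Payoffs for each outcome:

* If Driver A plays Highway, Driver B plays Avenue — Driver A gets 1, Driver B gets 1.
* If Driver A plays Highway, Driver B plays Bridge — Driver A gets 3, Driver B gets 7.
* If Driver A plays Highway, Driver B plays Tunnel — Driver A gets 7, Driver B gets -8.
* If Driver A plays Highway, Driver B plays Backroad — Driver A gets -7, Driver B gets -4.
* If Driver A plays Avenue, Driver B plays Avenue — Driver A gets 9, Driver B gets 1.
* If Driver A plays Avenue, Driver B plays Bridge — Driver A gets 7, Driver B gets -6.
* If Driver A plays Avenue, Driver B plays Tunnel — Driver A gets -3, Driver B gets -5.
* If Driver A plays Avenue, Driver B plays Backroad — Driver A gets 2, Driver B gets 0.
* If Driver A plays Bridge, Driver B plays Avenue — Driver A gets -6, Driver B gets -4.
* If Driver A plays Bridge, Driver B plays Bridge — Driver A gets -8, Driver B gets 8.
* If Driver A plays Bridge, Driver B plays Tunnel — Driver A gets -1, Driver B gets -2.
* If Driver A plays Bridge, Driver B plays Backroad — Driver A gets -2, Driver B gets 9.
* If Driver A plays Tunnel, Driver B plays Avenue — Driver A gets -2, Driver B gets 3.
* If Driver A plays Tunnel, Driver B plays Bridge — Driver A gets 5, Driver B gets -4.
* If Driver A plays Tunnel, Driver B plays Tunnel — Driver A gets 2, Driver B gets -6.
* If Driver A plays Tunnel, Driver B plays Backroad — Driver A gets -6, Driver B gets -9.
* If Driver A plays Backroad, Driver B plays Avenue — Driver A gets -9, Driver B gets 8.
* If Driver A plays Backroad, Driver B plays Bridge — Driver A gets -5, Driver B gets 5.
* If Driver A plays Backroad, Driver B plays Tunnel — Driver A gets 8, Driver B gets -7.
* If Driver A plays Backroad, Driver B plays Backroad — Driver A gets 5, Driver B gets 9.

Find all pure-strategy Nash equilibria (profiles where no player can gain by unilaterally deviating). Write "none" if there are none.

Pure-strategy Nash equilibria: (Avenue, Avenue) and (Backroad, Backroad)

For each strategy profile, look for a profitable unilateral deviation.
(Highway, Avenue): Driver A can switch to Avenue (1 → 9). Not NE.
(Highway, Bridge): Driver A can switch to Avenue (3 → 7). Not NE.
(Highway, Tunnel): Driver A can switch to Backroad (7 → 8). Not NE.
(Highway, Backroad): Driver A can switch to Avenue (-7 → 2). Not NE.
(Avenue, Avenue): Driver A gets 9, best alternative 1; Driver B gets 1, best alternative 0. No profitable deviation — NE.
(Avenue, Bridge): Driver B can switch to Avenue (-6 → 1). Not NE.
(Avenue, Tunnel): Driver A can switch to Highway (-3 → 7). Not NE.
(Avenue, Backroad): Driver A can switch to Backroad (2 → 5). Not NE.
(Bridge, Avenue): Driver A can switch to Highway (-6 → 1). Not NE.
(Bridge, Bridge): Driver A can switch to Highway (-8 → 3). Not NE.
(Bridge, Tunnel): Driver A can switch to Highway (-1 → 7). Not NE.
(Backroad, Backroad): Driver A gets 5, best alternative 2; Driver B gets 9, best alternative 8. No profitable deviation — NE.
(The remaining 8 profiles each have a profitable deviation by the same check.)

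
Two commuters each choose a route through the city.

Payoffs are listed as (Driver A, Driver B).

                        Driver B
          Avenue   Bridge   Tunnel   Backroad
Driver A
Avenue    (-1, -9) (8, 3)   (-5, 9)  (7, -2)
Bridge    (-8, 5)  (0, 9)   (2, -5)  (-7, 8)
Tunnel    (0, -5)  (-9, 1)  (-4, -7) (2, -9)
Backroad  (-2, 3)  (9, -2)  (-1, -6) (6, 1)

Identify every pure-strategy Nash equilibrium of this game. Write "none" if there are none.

No pure-strategy Nash equilibrium.

For each player, find the best response to each opponent profile; mutual best responses are the pure NE.
Driver A against Avenue: payoffs -1, -8, 0, -2 → best response Tunnel.
Driver A against Bridge: payoffs 8, 0, -9, 9 → best response Backroad.
Driver A against Tunnel: payoffs -5, 2, -4, -1 → best response Bridge.
Driver A against Backroad: payoffs 7, -7, 2, 6 → best response Avenue.
Driver B against Avenue: payoffs -9, 3, 9, -2 → best response Tunnel.
Driver B against Bridge: payoffs 5, 9, -5, 8 → best response Bridge.
Driver B against Tunnel: payoffs -5, 1, -7, -9 → best response Bridge.
Driver B against Backroad: payoffs 3, -2, -6, 1 → best response Avenue.
No profile is a mutual best response for all players.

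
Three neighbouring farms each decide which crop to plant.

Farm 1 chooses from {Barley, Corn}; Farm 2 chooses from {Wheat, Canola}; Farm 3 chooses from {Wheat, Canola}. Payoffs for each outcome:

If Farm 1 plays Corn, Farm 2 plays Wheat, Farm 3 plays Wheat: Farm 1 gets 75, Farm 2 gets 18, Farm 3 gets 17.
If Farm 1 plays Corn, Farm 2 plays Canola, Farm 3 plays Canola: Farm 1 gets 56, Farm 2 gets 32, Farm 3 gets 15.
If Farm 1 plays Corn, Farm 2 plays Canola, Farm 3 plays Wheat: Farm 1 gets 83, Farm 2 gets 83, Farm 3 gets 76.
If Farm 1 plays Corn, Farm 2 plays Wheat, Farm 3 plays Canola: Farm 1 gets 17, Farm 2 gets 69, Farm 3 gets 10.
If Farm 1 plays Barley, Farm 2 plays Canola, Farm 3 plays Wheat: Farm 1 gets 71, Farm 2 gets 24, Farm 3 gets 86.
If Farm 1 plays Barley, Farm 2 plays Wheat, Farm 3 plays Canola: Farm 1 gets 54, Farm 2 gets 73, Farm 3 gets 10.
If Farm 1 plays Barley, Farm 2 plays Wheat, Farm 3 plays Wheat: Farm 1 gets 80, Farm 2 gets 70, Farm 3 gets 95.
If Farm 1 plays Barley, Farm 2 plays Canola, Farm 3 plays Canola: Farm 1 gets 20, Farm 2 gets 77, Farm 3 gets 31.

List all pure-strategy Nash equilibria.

Farm 1 against (Wheat, Wheat): payoffs 80, 75 → best response Barley.
Farm 1 against (Wheat, Canola): payoffs 54, 17 → best response Barley.
Farm 1 against (Canola, Wheat): payoffs 71, 83 → best response Corn.
Farm 1 against (Canola, Canola): payoffs 20, 56 → best response Corn.
Farm 2 against (Barley, Wheat): payoffs 70, 24 → best response Wheat.
Farm 2 against (Barley, Canola): payoffs 73, 77 → best response Canola.
Farm 2 against (Corn, Wheat): payoffs 18, 83 → best response Canola.
Farm 2 against (Corn, Canola): payoffs 69, 32 → best response Wheat.
Farm 3 against (Barley, Wheat): payoffs 95, 10 → best response Wheat.
Farm 3 against (Barley, Canola): payoffs 86, 31 → best response Wheat.
Farm 3 against (Corn, Wheat): payoffs 17, 10 → best response Wheat.
Farm 3 against (Corn, Canola): payoffs 76, 15 → best response Wheat.
Mutual best responses: (Barley, Wheat, Wheat); (Corn, Canola, Wheat).

Pure-strategy Nash equilibria: (Barley, Wheat, Wheat) and (Corn, Canola, Wheat)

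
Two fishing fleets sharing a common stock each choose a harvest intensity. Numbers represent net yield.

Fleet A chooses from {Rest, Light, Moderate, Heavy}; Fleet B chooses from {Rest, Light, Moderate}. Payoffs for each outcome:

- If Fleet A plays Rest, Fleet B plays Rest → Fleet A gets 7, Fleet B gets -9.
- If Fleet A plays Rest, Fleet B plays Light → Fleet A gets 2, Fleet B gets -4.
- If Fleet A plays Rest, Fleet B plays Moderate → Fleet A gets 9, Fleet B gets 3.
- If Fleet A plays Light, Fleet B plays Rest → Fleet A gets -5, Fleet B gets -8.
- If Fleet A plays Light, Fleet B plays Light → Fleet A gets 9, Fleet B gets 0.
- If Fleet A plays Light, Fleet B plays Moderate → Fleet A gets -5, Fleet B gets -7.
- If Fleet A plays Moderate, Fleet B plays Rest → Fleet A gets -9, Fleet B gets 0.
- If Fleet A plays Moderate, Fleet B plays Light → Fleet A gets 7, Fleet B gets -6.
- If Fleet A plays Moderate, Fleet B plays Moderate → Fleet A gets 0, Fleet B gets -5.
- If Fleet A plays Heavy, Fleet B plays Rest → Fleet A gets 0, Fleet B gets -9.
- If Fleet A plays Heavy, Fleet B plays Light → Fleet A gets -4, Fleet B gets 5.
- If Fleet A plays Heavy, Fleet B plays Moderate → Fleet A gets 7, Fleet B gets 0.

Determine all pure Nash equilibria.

The pure Nash equilibria are (Rest, Moderate) and (Light, Light).

For each strategy profile, look for a profitable unilateral deviation.
(Rest, Rest): Fleet B can switch to Light (-9 → -4). Not NE.
(Rest, Light): Fleet A can switch to Light (2 → 9). Not NE.
(Rest, Moderate): Fleet A gets 9, best alternative 7; Fleet B gets 3, best alternative -4. No profitable deviation — NE.
(Light, Rest): Fleet A can switch to Rest (-5 → 7). Not NE.
(Light, Light): Fleet A gets 9, best alternative 7; Fleet B gets 0, best alternative -7. No profitable deviation — NE.
(Light, Moderate): Fleet A can switch to Rest (-5 → 9). Not NE.
(Moderate, Rest): Fleet A can switch to Rest (-9 → 7). Not NE.
(Moderate, Light): Fleet A can switch to Light (7 → 9). Not NE.
(Moderate, Moderate): Fleet A can switch to Rest (0 → 9). Not NE.
(Heavy, Rest): Fleet A can switch to Rest (0 → 7). Not NE.
(Heavy, Light): Fleet A can switch to Rest (-4 → 2). Not NE.
(Heavy, Moderate): Fleet A can switch to Rest (7 → 9). Not NE.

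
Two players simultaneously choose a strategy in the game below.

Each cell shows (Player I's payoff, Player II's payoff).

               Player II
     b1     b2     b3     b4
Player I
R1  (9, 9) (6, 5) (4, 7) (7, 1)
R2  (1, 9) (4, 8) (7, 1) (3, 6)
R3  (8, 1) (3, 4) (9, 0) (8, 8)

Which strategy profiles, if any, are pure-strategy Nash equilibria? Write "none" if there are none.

(R1, b1): Player I gets 9, best alternative 8; Player II gets 9, best alternative 7. No profitable deviation — NE.
(R1, b2): Player II can switch to b1 (5 → 9). Not NE.
(R1, b3): Player I can switch to R2 (4 → 7). Not NE.
(R1, b4): Player I can switch to R3 (7 → 8). Not NE.
(R2, b1): Player I can switch to R1 (1 → 9). Not NE.
(R2, b2): Player I can switch to R1 (4 → 6). Not NE.
(R2, b3): Player I can switch to R3 (7 → 9). Not NE.
(R2, b4): Player I can switch to R1 (3 → 7). Not NE.
(R3, b1): Player I can switch to R1 (8 → 9). Not NE.
(R3, b2): Player I can switch to R1 (3 → 6). Not NE.
(R3, b3): Player II can switch to b1 (0 → 1). Not NE.
(R3, b4): Player I gets 8, best alternative 7; Player II gets 8, best alternative 4. No profitable deviation — NE.

(R1, b1) and (R3, b4)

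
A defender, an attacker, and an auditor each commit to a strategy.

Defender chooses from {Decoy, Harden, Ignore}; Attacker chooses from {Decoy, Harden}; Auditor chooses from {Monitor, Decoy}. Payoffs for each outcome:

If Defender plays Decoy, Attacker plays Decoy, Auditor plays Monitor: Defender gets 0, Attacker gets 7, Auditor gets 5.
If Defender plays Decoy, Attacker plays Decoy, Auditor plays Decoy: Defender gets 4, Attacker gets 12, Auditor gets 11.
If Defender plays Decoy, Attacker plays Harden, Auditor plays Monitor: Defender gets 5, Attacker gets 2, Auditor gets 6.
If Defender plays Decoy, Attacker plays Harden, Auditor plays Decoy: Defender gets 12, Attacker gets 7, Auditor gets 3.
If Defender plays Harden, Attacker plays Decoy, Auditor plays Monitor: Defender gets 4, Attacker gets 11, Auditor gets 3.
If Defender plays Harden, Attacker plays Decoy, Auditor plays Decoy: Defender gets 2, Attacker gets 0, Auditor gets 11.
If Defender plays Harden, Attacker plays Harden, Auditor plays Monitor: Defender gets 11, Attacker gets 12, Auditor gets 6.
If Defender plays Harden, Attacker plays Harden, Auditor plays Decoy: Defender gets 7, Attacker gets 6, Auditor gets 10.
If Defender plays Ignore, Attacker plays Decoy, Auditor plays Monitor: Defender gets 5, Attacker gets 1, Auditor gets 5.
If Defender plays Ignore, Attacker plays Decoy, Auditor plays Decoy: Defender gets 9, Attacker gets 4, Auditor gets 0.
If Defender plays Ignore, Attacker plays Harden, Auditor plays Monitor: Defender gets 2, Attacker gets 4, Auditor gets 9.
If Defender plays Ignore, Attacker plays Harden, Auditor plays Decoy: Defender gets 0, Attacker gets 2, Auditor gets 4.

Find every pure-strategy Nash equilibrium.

(Decoy, Decoy, Monitor): Defender can switch to Harden (0 → 4). Not NE.
(Decoy, Decoy, Decoy): Defender can switch to Ignore (4 → 9). Not NE.
(Decoy, Harden, Monitor): Defender can switch to Harden (5 → 11). Not NE.
(Decoy, Harden, Decoy): Attacker can switch to Decoy (7 → 12). Not NE.
(Harden, Decoy, Monitor): Defender can switch to Ignore (4 → 5). Not NE.
(Harden, Decoy, Decoy): Defender can switch to Decoy (2 → 4). Not NE.
(Harden, Harden, Monitor): Auditor can switch to Decoy (6 → 10). Not NE.
(Harden, Harden, Decoy): Defender can switch to Decoy (7 → 12). Not NE.
(Ignore, Decoy, Monitor): Attacker can switch to Harden (1 → 4). Not NE.
(Ignore, Decoy, Decoy): Auditor can switch to Monitor (0 → 5). Not NE.
(The remaining 2 profiles each have a profitable deviation by the same check.)

There is no pure-strategy Nash equilibrium.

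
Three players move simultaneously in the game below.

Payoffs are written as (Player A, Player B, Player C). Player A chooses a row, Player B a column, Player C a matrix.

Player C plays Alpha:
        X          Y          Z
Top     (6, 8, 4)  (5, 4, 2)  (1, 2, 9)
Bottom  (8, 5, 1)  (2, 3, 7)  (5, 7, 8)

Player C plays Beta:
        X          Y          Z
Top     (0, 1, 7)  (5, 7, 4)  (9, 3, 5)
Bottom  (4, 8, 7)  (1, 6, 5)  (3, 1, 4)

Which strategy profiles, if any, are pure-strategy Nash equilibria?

(Top, Y, Beta) and (Bottom, X, Beta) and (Bottom, Z, Alpha)

Mark each player's best response to every combination of opponents' strategies; a profile where every player is best-responding is a pure Nash equilibrium.
Player A against (X, Alpha): payoffs 6, 8 → best response Bottom.
Player A against (X, Beta): payoffs 0, 4 → best response Bottom.
Player A against (Y, Alpha): payoffs 5, 2 → best response Top.
Player A against (Y, Beta): payoffs 5, 1 → best response Top.
Player A against (Z, Alpha): payoffs 1, 5 → best response Bottom.
Player A against (Z, Beta): payoffs 9, 3 → best response Top.
Player B against (Top, Alpha): payoffs 8, 4, 2 → best response X.
Player B against (Top, Beta): payoffs 1, 7, 3 → best response Y.
Player B against (Bottom, Alpha): payoffs 5, 3, 7 → best response Z.
Player B against (Bottom, Beta): payoffs 8, 6, 1 → best response X.
Player C against (Top, X): payoffs 4, 7 → best response Beta.
Player C against (Top, Y): payoffs 2, 4 → best response Beta.
Player C against (Top, Z): payoffs 9, 5 → best response Alpha.
Player C against (Bottom, X): payoffs 1, 7 → best response Beta.
Player C against (Bottom, Y): payoffs 7, 5 → best response Alpha.
Player C against (Bottom, Z): payoffs 8, 4 → best response Alpha.
Mutual best responses: (Top, Y, Beta); (Bottom, X, Beta); (Bottom, Z, Alpha).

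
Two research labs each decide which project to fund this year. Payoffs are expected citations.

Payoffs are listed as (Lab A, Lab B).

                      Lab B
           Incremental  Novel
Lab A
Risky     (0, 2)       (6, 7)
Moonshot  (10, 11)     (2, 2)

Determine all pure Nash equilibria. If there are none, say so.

For each strategy profile, look for a profitable unilateral deviation.
(Risky, Incremental): Lab A can switch to Moonshot (0 → 10). Not NE.
(Risky, Novel): Lab A gets 6, best alternative 2; Lab B gets 7, best alternative 2. No profitable deviation — NE.
(Moonshot, Incremental): Lab A gets 10, best alternative 0; Lab B gets 11, best alternative 2. No profitable deviation — NE.
(Moonshot, Novel): Lab A can switch to Risky (2 → 6). Not NE.

(Risky, Novel), (Moonshot, Incremental)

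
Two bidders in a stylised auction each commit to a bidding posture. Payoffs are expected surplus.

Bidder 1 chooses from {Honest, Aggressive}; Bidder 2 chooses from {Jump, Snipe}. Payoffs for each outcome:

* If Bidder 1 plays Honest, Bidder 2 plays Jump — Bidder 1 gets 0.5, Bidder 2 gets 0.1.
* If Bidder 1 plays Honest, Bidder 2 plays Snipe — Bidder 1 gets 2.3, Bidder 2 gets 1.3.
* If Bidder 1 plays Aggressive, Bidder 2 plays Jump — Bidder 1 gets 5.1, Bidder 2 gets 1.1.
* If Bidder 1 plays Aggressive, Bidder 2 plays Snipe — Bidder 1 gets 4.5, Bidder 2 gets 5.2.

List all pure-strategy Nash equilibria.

Pure NE: (Aggressive, Snipe)

(Honest, Jump): Bidder 1 can switch to Aggressive (0.5 → 5.1). Not NE.
(Honest, Snipe): Bidder 1 can switch to Aggressive (2.3 → 4.5). Not NE.
(Aggressive, Jump): Bidder 2 can switch to Snipe (1.1 → 5.2). Not NE.
(Aggressive, Snipe): Bidder 1 gets 4.5, best alternative 2.3; Bidder 2 gets 5.2, best alternative 1.1. No profitable deviation — NE.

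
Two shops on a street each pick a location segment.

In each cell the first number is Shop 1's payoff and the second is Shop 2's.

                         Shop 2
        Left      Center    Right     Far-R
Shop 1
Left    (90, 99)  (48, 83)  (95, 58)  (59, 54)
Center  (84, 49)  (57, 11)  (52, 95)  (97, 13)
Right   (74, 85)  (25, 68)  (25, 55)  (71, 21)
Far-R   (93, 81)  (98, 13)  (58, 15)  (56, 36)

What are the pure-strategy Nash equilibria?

Check each profile: it is a Nash equilibrium iff no player can strictly gain by switching unilaterally.
(Left, Left): Shop 1 can switch to Far-R (90 → 93). Not NE.
(Left, Center): Shop 1 can switch to Center (48 → 57). Not NE.
(Left, Right): Shop 2 can switch to Left (58 → 99). Not NE.
(Left, Far-R): Shop 1 can switch to Center (59 → 97). Not NE.
(Center, Left): Shop 1 can switch to Left (84 → 90). Not NE.
(Center, Center): Shop 1 can switch to Far-R (57 → 98). Not NE.
(Center, Right): Shop 1 can switch to Left (52 → 95). Not NE.
(Center, Far-R): Shop 2 can switch to Left (13 → 49). Not NE.
(Far-R, Left): Shop 1 gets 93, best alternative 90; Shop 2 gets 81, best alternative 36. No profitable deviation — NE.
(The remaining 7 profiles each have a profitable deviation by the same check.)

The unique pure-strategy Nash equilibrium is (Far-R, Left).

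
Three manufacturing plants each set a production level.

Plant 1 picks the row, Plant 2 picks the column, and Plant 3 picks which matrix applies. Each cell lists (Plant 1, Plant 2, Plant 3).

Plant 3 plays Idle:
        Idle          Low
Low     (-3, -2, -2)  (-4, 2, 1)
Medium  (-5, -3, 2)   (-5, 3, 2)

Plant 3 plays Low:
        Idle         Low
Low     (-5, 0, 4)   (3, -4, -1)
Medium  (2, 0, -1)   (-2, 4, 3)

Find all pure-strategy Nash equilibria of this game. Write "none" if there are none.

(Low, Low, Idle)

(Low, Idle, Idle): Plant 2 can switch to Low (-2 → 2). Not NE.
(Low, Idle, Low): Plant 1 can switch to Medium (-5 → 2). Not NE.
(Low, Low, Idle): Plant 1 gets -4, best alternative -5; Plant 2 gets 2, best alternative -2; Plant 3 gets 1, best alternative -1. No profitable deviation — NE.
(Low, Low, Low): Plant 2 can switch to Idle (-4 → 0). Not NE.
(Medium, Idle, Idle): Plant 1 can switch to Low (-5 → -3). Not NE.
(Medium, Idle, Low): Plant 2 can switch to Low (0 → 4). Not NE.
(Medium, Low, Idle): Plant 1 can switch to Low (-5 → -4). Not NE.
(Medium, Low, Low): Plant 1 can switch to Low (-2 → 3). Not NE.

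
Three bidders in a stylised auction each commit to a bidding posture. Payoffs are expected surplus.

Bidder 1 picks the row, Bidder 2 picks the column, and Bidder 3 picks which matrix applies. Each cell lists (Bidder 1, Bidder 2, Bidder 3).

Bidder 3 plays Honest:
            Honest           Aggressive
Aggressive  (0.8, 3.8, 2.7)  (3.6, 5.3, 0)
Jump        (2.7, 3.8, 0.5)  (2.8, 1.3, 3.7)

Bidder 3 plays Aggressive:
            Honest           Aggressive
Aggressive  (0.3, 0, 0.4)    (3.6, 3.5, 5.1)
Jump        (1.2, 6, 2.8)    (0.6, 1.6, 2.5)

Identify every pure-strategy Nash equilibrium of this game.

The pure Nash equilibria are (Aggressive, Aggressive, Aggressive); (Jump, Honest, Aggressive).

(Aggressive, Honest, Honest): Bidder 1 can switch to Jump (0.8 → 2.7). Not NE.
(Aggressive, Honest, Aggressive): Bidder 1 can switch to Jump (0.3 → 1.2). Not NE.
(Aggressive, Aggressive, Honest): Bidder 3 can switch to Aggressive (0 → 5.1). Not NE.
(Aggressive, Aggressive, Aggressive): Bidder 1 gets 3.6, best alternative 0.6; Bidder 2 gets 3.5, best alternative 0; Bidder 3 gets 5.1, best alternative 0. No profitable deviation — NE.
(Jump, Honest, Honest): Bidder 3 can switch to Aggressive (0.5 → 2.8). Not NE.
(Jump, Honest, Aggressive): Bidder 1 gets 1.2, best alternative 0.3; Bidder 2 gets 6, best alternative 1.6; Bidder 3 gets 2.8, best alternative 0.5. No profitable deviation — NE.
(Jump, Aggressive, Honest): Bidder 1 can switch to Aggressive (2.8 → 3.6). Not NE.
(Jump, Aggressive, Aggressive): Bidder 1 can switch to Aggressive (0.6 → 3.6). Not NE.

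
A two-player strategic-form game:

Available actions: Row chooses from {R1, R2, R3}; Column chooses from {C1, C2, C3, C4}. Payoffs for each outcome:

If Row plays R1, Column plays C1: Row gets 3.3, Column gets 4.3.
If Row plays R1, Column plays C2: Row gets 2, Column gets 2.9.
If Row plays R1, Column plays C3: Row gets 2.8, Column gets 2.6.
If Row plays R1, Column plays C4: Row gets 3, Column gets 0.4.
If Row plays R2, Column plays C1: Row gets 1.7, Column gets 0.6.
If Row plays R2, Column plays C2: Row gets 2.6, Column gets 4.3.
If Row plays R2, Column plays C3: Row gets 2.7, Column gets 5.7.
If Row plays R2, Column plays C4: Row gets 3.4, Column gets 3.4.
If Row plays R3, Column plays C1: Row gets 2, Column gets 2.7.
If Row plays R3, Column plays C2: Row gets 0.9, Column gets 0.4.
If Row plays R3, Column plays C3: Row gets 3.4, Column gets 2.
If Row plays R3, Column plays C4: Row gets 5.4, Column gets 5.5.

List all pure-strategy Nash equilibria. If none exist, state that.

Pure-strategy Nash equilibria: (R1, C1); (R3, C4)

(R1, C1): Row gets 3.3, best alternative 2; Column gets 4.3, best alternative 2.9. No profitable deviation — NE.
(R1, C2): Row can switch to R2 (2 → 2.6). Not NE.
(R1, C3): Row can switch to R3 (2.8 → 3.4). Not NE.
(R1, C4): Row can switch to R2 (3 → 3.4). Not NE.
(R2, C1): Row can switch to R1 (1.7 → 3.3). Not NE.
(R2, C2): Column can switch to C3 (4.3 → 5.7). Not NE.
(R2, C3): Row can switch to R1 (2.7 → 2.8). Not NE.
(R3, C4): Row gets 5.4, best alternative 3.4; Column gets 5.5, best alternative 2.7. No profitable deviation — NE.
(The remaining 4 profiles each have a profitable deviation by the same check.)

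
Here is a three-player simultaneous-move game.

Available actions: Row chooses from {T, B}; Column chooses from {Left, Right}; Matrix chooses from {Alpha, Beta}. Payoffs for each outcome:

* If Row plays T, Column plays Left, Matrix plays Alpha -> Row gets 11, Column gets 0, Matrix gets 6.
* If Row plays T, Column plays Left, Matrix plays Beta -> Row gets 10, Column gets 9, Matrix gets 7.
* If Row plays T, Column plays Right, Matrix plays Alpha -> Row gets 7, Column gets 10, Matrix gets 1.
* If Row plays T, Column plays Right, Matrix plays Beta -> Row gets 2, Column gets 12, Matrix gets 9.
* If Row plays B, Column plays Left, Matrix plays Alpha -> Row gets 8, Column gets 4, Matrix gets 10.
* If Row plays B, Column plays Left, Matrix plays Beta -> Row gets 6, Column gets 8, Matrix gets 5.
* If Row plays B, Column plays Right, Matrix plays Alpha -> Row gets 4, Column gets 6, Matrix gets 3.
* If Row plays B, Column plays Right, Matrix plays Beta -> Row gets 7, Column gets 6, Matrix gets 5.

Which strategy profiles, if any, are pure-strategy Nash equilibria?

(T, Left, Alpha): Column can switch to Right (0 → 10). Not NE.
(T, Left, Beta): Column can switch to Right (9 → 12). Not NE.
(T, Right, Alpha): Matrix can switch to Beta (1 → 9). Not NE.
(T, Right, Beta): Row can switch to B (2 → 7). Not NE.
(B, Left, Alpha): Row can switch to T (8 → 11). Not NE.
(B, Left, Beta): Row can switch to T (6 → 10). Not NE.
(B, Right, Alpha): Row can switch to T (4 → 7). Not NE.
(B, Right, Beta): Column can switch to Left (6 → 8). Not NE.

There is no pure-strategy Nash equilibrium.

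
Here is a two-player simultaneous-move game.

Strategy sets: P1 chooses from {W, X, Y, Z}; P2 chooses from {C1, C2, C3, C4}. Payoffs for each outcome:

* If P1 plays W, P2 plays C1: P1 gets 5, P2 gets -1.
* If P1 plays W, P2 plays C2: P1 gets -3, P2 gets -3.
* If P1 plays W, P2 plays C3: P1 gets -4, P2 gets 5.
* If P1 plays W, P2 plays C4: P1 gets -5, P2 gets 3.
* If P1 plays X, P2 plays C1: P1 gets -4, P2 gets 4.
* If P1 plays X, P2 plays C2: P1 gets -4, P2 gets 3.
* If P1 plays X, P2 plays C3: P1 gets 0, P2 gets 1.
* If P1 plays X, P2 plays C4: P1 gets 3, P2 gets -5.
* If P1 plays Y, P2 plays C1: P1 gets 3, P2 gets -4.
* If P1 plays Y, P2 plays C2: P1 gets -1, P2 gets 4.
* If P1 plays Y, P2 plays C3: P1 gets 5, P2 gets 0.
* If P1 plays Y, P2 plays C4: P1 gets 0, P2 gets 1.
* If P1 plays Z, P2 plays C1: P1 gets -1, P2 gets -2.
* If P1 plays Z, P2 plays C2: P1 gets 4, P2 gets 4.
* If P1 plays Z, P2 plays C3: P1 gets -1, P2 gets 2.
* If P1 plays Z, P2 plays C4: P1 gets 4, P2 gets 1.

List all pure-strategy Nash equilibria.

(W, C1): P2 can switch to C3 (-1 → 5). Not NE.
(W, C2): P1 can switch to Y (-3 → -1). Not NE.
(W, C3): P1 can switch to X (-4 → 0). Not NE.
(W, C4): P1 can switch to X (-5 → 3). Not NE.
(X, C1): P1 can switch to W (-4 → 5). Not NE.
(X, C2): P1 can switch to W (-4 → -3). Not NE.
(Z, C2): P1 gets 4, best alternative -1; P2 gets 4, best alternative 2. No profitable deviation — NE.
(The remaining 9 profiles each have a profitable deviation by the same check.)

The unique pure-strategy Nash equilibrium is (Z, C2).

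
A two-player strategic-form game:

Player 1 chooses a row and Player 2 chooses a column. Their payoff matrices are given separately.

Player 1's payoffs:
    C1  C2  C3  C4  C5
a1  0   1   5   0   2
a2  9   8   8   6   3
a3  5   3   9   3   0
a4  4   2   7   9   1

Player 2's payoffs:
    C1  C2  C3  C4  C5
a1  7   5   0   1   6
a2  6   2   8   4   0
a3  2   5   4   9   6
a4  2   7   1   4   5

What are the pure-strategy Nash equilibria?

There is no pure-strategy Nash equilibrium.

Player 1 against C1: payoffs 0, 9, 5, 4 → best response a2.
Player 1 against C2: payoffs 1, 8, 3, 2 → best response a2.
Player 1 against C3: payoffs 5, 8, 9, 7 → best response a3.
Player 1 against C4: payoffs 0, 6, 3, 9 → best response a4.
Player 1 against C5: payoffs 2, 3, 0, 1 → best response a2.
Player 2 against a1: payoffs 7, 5, 0, 1, 6 → best response C1.
Player 2 against a2: payoffs 6, 2, 8, 4, 0 → best response C3.
Player 2 against a3: payoffs 2, 5, 4, 9, 6 → best response C4.
Player 2 against a4: payoffs 2, 7, 1, 4, 5 → best response C2.
No profile is a mutual best response for all players.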